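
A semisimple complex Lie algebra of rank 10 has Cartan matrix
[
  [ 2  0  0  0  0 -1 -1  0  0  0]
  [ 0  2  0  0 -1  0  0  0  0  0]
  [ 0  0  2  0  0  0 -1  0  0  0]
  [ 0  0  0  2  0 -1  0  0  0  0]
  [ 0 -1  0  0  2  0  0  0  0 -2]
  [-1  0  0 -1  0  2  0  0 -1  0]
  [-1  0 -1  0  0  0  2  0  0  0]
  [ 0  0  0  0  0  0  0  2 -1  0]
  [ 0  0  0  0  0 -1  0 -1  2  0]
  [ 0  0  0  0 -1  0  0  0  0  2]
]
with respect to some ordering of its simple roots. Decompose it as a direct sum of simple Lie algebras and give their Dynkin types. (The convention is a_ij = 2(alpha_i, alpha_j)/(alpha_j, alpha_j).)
B_3 + E_7

The diagram associated to this matrix has two connected components: the simple roots {alpha_2, alpha_5, alpha_10} form a chain of 3 nodes with a double edge at one end; the terminal node there is the unique short simple root (B_3), and {alpha_1, alpha_3, alpha_4, alpha_6, alpha_7, alpha_8, alpha_9} form a chain of 6 nodes with one extra node attached to the third node from one end (E_7). A semisimple Lie algebra decomposes uniquely as the direct sum of simple ideals, one per connected component of its Dynkin diagram, so g ≅ B_3 ⊕ E_7 (dimension 21 + 133 = 154).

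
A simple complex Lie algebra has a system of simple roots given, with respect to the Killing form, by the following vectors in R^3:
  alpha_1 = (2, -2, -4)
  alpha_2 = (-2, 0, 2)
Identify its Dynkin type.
G_2

Compute the Cartan integers a_ij = 2(alpha_i, alpha_j)/(alpha_j, alpha_j); the resulting 2x2 Cartan matrix is
[[2, -3], [-1, 2]].
The roots have two lengths (squared-length ratio 3:1); the short ones are alpha_{2}. The associated Dynkin diagram is two nodes joined by a triple edge (G_2), so the type is G_2.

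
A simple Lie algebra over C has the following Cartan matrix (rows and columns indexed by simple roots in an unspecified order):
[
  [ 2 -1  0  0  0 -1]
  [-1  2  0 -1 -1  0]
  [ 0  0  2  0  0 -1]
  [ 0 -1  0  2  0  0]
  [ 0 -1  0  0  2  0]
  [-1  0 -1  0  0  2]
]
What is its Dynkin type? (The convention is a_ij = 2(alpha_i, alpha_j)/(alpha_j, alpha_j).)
D6

The matrix has rank 6 with 2's on the diagonal. Reading the off-diagonal entries as Dynkin edges (a single edge where a_ij = a_ji = -1; a double or triple edge where a_ij * a_ji = 2 or 3), the diagram is a chain of 4 nodes with a fork of two nodes at one end (D_6). One simple-root ordering that puts it in standard form is (alpha_3, alpha_6, alpha_1, alpha_2, alpha_4, alpha_5). So the algebra is type D_6, i.e. so(12).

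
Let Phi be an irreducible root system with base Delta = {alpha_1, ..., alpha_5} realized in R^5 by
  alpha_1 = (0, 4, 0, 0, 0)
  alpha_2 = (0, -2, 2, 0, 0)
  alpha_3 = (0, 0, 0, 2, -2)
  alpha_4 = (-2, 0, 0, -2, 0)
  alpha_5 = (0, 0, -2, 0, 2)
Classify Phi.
C_5

Compute the Cartan integers a_ij = 2(alpha_i, alpha_j)/(alpha_j, alpha_j); the resulting 5x5 Cartan matrix is
[[2, -2, 0, 0, 0], [-1, 2, 0, 0, -1], [0, 0, 2, -1, -1], [0, 0, -1, 2, 0], [0, -1, -1, 0, 2]].
The roots have two lengths (squared-length ratio 2:1); the short ones are alpha_{2,3,4,5}. The associated Dynkin diagram is a chain of 5 nodes with a double edge at one end; the terminal node there is the unique long simple root (C_5), so the type is C_5 (the algebra sp(10)).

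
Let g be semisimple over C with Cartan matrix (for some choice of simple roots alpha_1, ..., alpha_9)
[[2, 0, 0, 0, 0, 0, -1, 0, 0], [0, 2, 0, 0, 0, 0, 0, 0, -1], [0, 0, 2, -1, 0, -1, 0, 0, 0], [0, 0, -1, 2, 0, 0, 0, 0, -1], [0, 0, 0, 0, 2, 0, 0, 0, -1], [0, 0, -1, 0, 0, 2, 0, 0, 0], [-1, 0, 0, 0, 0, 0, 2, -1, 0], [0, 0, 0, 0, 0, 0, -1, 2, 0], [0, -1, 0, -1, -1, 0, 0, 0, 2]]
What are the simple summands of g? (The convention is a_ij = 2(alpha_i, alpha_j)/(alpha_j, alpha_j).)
The diagram associated to this matrix has two connected components: the simple roots {alpha_1, alpha_7, alpha_8} form a chain of 3 nodes with single edges (A_3), and {alpha_2, alpha_3, alpha_4, alpha_5, alpha_6, alpha_9} form a chain of 4 nodes with a fork of two nodes at one end (D_6). A semisimple Lie algebra decomposes uniquely as the direct sum of simple ideals, one per connected component of its Dynkin diagram, so g ≅ A_3 ⊕ D_6 (dimension 15 + 66 = 81).

type A_3 ⊕ type D_6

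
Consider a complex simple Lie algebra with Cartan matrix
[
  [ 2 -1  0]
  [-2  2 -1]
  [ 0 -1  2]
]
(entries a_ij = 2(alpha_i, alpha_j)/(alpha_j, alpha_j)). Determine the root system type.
The matrix has rank 3 with 2's on the diagonal. Reading the off-diagonal entries as Dynkin edges (a single edge where a_ij = a_ji = -1; a double or triple edge where a_ij * a_ji = 2 or 3), the diagram is a chain of 3 nodes with a double edge at one end; the terminal node there is the unique short simple root (B_3). One simple-root ordering that puts it in standard form is (alpha_3, alpha_2, alpha_1). So the algebra is type B_3, i.e. so(7).

B_3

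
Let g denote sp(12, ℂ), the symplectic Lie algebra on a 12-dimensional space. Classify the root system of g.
C_6

This is sp(12), which has dimension 12(12+1)/2 = 78 and rank 12/2 = 6. In the classification of classical Lie algebras, the symplectic algebra sp(2n) has type C_n; here n = 6, so the Dynkin diagram is a chain of 6 nodes with a double edge at one end; the terminal node there is the unique long simple root (C_6). Hence the type is C_6.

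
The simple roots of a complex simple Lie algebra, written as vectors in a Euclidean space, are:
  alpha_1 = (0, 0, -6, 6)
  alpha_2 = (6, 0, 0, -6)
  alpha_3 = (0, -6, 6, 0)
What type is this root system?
Compute the Cartan integers a_ij = 2(alpha_i, alpha_j)/(alpha_j, alpha_j); the resulting 3x3 Cartan matrix is
[[2, -1, -1], [-1, 2, 0], [-1, 0, 2]].
All simple roots have the same length, so the diagram is simply laced. The associated Dynkin diagram is a chain of 3 nodes with single edges (A_3), so the type is A_3 (the algebra sl(4)).

A_3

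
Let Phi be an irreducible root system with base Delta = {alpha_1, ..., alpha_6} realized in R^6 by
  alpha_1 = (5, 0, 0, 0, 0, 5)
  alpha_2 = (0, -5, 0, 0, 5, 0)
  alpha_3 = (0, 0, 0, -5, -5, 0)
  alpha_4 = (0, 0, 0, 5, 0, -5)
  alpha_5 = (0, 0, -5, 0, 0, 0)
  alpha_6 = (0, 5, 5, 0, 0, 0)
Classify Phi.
type B_6

Compute the Cartan integers a_ij = 2(alpha_i, alpha_j)/(alpha_j, alpha_j); the resulting 6x6 Cartan matrix is
[[2, 0, 0, -1, 0, 0], [0, 2, -1, 0, 0, -1], [0, -1, 2, -1, 0, 0], [-1, 0, -1, 2, 0, 0], [0, 0, 0, 0, 2, -1], [0, -1, 0, 0, -2, 2]].
The roots have two lengths (squared-length ratio 2:1); the short ones are alpha_{5}. The associated Dynkin diagram is a chain of 6 nodes with a double edge at one end; the terminal node there is the unique short simple root (B_6), so the type is B_6 (the algebra so(13)).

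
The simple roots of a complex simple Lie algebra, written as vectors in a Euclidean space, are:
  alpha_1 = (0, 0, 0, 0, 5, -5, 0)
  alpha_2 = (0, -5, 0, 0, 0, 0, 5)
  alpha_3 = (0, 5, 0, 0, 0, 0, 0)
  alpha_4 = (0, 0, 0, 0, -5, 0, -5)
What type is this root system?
Compute the Cartan integers a_ij = 2(alpha_i, alpha_j)/(alpha_j, alpha_j); the resulting 4x4 Cartan matrix is
[[2, 0, 0, -1], [0, 2, -2, -1], [0, -1, 2, 0], [-1, -1, 0, 2]].
The roots have two lengths (squared-length ratio 2:1); the short ones are alpha_{3}. The associated Dynkin diagram is a chain of 4 nodes with a double edge at one end; the terminal node there is the unique short simple root (B_4), so the type is B_4 (the algebra so(9)).

B_4 (so(9))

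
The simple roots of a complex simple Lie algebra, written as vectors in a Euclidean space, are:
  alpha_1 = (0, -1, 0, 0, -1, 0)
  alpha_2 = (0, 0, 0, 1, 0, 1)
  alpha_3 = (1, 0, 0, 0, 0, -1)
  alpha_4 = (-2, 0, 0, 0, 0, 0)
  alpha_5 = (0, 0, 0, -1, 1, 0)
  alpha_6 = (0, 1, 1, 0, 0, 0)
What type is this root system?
C_6

Compute the Cartan integers a_ij = 2(alpha_i, alpha_j)/(alpha_j, alpha_j); the resulting 6x6 Cartan matrix is
[[2, 0, 0, 0, -1, -1], [0, 2, -1, 0, -1, 0], [0, -1, 2, -1, 0, 0], [0, 0, -2, 2, 0, 0], [-1, -1, 0, 0, 2, 0], [-1, 0, 0, 0, 0, 2]].
The roots have two lengths (squared-length ratio 2:1); the short ones are alpha_{1,2,3,5,6}. The associated Dynkin diagram is a chain of 6 nodes with a double edge at one end; the terminal node there is the unique long simple root (C_6), so the type is C_6 (the algebra sp(12)).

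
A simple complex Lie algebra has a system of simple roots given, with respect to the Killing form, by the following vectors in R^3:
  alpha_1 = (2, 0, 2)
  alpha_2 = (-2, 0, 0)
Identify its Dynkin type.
Compute the Cartan integers a_ij = 2(alpha_i, alpha_j)/(alpha_j, alpha_j); the resulting 2x2 Cartan matrix is
[[2, -2], [-1, 2]].
The roots have two lengths (squared-length ratio 2:1); the short ones are alpha_{2}. The associated Dynkin diagram is a chain of 2 nodes with a double edge at one end; the terminal node there is the unique short simple root (B_2), so the type is B_2 (the algebra so(5)).

B_2 (so(5))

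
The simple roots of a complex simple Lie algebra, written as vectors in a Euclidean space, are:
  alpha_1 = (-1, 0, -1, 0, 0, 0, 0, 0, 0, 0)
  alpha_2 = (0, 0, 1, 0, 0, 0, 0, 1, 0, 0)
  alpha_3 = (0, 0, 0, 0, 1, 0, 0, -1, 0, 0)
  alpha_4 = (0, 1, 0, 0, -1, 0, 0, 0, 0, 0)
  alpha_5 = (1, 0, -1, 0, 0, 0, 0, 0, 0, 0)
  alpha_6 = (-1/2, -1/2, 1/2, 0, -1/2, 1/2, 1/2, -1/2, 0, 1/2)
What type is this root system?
Compute the Cartan integers a_ij = 2(alpha_i, alpha_j)/(alpha_j, alpha_j); the resulting 6x6 Cartan matrix is
[[2, -1, 0, 0, 0, 0], [-1, 2, -1, 0, -1, 0], [0, -1, 2, -1, 0, 0], [0, 0, -1, 2, 0, 0], [0, -1, 0, 0, 2, -1], [0, 0, 0, 0, -1, 2]].
All simple roots have the same length, so the diagram is simply laced. The associated Dynkin diagram is a chain of 5 nodes with one extra node attached to the third node from one end (E_6), so the type is E_6.

E_6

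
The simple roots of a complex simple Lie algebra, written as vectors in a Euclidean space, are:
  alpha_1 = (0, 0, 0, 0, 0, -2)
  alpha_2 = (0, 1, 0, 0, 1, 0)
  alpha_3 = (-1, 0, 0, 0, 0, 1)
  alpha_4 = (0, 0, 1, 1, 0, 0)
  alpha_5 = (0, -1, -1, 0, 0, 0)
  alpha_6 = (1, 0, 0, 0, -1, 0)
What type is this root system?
type C_6

Compute the Cartan integers a_ij = 2(alpha_i, alpha_j)/(alpha_j, alpha_j); the resulting 6x6 Cartan matrix is
[[2, 0, -2, 0, 0, 0], [0, 2, 0, 0, -1, -1], [-1, 0, 2, 0, 0, -1], [0, 0, 0, 2, -1, 0], [0, -1, 0, -1, 2, 0], [0, -1, -1, 0, 0, 2]].
The roots have two lengths (squared-length ratio 2:1); the short ones are alpha_{2,3,4,5,6}. The associated Dynkin diagram is a chain of 6 nodes with a double edge at one end; the terminal node there is the unique long simple root (C_6), so the type is C_6 (the algebra sp(12)).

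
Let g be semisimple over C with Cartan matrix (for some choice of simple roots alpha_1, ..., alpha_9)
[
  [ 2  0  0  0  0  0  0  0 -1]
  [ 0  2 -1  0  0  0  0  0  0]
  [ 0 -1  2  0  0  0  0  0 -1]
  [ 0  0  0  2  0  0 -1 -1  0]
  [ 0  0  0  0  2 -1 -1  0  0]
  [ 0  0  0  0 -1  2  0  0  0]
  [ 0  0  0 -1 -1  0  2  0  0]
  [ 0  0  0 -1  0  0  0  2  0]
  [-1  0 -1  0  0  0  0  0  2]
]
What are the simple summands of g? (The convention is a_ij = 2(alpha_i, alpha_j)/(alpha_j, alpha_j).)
A_4 + A_5

The diagram associated to this matrix has two connected components: the simple roots {alpha_1, alpha_2, alpha_3, alpha_9} form a chain of 4 nodes with single edges (A_4), and {alpha_4, alpha_5, alpha_6, alpha_7, alpha_8} form a chain of 5 nodes with single edges (A_5). A semisimple Lie algebra decomposes uniquely as the direct sum of simple ideals, one per connected component of its Dynkin diagram, so g ≅ A_4 ⊕ A_5 (dimension 24 + 35 = 59).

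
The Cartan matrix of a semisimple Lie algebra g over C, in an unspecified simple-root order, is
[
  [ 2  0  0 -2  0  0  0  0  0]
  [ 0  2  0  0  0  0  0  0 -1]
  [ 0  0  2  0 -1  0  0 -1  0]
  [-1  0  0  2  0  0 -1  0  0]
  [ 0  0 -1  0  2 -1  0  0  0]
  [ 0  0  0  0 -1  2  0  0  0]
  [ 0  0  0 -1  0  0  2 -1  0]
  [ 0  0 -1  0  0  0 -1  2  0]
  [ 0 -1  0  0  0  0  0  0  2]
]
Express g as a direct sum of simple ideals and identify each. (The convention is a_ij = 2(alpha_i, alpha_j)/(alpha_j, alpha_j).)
The diagram associated to this matrix has two connected components: the simple roots {alpha_2, alpha_9} form a chain of 2 nodes with single edges (A_2), and {alpha_1, alpha_3, alpha_4, alpha_5, alpha_6, alpha_7, alpha_8} form a chain of 7 nodes with a double edge at one end; the terminal node there is the unique long simple root (C_7). A semisimple Lie algebra decomposes uniquely as the direct sum of simple ideals, one per connected component of its Dynkin diagram, so g ≅ A_2 ⊕ C_7 (dimension 8 + 105 = 113).

A_2 + C_7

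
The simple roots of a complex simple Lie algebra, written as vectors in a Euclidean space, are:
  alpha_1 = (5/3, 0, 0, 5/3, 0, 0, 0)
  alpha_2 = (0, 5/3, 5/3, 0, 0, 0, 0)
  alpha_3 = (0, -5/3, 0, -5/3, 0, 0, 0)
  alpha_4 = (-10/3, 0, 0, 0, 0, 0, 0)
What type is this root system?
C_4

Compute the Cartan integers a_ij = 2(alpha_i, alpha_j)/(alpha_j, alpha_j); the resulting 4x4 Cartan matrix is
[[2, 0, -1, -1], [0, 2, -1, 0], [-1, -1, 2, 0], [-2, 0, 0, 2]].
The roots have two lengths (squared-length ratio 2:1); the short ones are alpha_{1,2,3}. The associated Dynkin diagram is a chain of 4 nodes with a double edge at one end; the terminal node there is the unique long simple root (C_4), so the type is C_4 (the algebra sp(8)).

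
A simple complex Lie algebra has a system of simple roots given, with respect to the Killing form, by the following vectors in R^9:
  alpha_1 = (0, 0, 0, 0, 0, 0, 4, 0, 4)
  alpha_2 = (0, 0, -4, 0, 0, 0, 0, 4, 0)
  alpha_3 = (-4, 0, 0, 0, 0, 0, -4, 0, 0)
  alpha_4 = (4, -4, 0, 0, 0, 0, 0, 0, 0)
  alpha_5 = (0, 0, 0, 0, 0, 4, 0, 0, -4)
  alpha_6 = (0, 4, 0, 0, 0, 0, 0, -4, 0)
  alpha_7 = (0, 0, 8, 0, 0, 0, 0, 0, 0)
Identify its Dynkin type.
Compute the Cartan integers a_ij = 2(alpha_i, alpha_j)/(alpha_j, alpha_j); the resulting 7x7 Cartan matrix is
[[2, 0, -1, 0, -1, 0, 0], [0, 2, 0, 0, 0, -1, -1], [-1, 0, 2, -1, 0, 0, 0], [0, 0, -1, 2, 0, -1, 0], [-1, 0, 0, 0, 2, 0, 0], [0, -1, 0, -1, 0, 2, 0], [0, -2, 0, 0, 0, 0, 2]].
The roots have two lengths (squared-length ratio 2:1); the short ones are alpha_{1,2,3,4,5,6}. The associated Dynkin diagram is a chain of 7 nodes with a double edge at one end; the terminal node there is the unique long simple root (C_7), so the type is C_7 (the algebra sp(14)).

C_7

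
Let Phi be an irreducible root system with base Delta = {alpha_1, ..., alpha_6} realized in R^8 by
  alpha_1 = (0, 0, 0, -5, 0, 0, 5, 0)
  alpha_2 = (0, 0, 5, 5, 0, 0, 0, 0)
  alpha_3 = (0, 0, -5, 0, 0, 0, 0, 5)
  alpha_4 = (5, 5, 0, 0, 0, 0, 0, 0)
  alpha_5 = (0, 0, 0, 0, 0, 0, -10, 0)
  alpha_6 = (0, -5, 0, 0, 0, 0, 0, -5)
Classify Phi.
Compute the Cartan integers a_ij = 2(alpha_i, alpha_j)/(alpha_j, alpha_j); the resulting 6x6 Cartan matrix is
[[2, -1, 0, 0, -1, 0], [-1, 2, -1, 0, 0, 0], [0, -1, 2, 0, 0, -1], [0, 0, 0, 2, 0, -1], [-2, 0, 0, 0, 2, 0], [0, 0, -1, -1, 0, 2]].
The roots have two lengths (squared-length ratio 2:1); the short ones are alpha_{1,2,3,4,6}. The associated Dynkin diagram is a chain of 6 nodes with a double edge at one end; the terminal node there is the unique long simple root (C_6), so the type is C_6 (the algebra sp(12)).

C_6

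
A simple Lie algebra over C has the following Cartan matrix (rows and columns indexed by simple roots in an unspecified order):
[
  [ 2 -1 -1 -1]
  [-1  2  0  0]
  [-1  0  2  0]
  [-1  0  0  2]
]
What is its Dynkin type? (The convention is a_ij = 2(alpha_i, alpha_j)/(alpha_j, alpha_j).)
D_4

The matrix has rank 4 with 2's on the diagonal. Reading the off-diagonal entries as Dynkin edges (a single edge where a_ij = a_ji = -1; a double or triple edge where a_ij * a_ji = 2 or 3), the diagram is a chain of 2 nodes with a fork of two nodes at one end (D_4). One simple-root ordering that puts it in standard form is (alpha_4, alpha_1, alpha_3, alpha_2). So the algebra is type D_4, i.e. so(8).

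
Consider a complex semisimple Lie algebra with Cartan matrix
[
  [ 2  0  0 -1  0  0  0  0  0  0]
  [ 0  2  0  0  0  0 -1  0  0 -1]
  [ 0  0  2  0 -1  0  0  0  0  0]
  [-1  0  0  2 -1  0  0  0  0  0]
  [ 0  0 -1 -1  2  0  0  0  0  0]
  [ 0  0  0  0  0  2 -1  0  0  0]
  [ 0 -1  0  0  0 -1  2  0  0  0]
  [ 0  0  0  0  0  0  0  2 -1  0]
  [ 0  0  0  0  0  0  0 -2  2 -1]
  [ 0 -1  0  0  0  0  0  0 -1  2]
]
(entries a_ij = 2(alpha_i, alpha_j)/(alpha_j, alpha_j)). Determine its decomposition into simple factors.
The diagram associated to this matrix has two connected components: the simple roots {alpha_1, alpha_3, alpha_4, alpha_5} form a chain of 4 nodes with single edges (A_4), and {alpha_2, alpha_6, alpha_7, alpha_8, alpha_9, alpha_10} form a chain of 6 nodes with a double edge at one end; the terminal node there is the unique short simple root (B_6). A semisimple Lie algebra decomposes uniquely as the direct sum of simple ideals, one per connected component of its Dynkin diagram, so g ≅ A_4 ⊕ B_6 (dimension 24 + 78 = 102).

A_4 ⊕ B_6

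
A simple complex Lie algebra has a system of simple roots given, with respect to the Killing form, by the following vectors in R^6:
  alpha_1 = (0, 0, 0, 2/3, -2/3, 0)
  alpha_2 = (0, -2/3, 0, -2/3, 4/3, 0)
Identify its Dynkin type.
Compute the Cartan integers a_ij = 2(alpha_i, alpha_j)/(alpha_j, alpha_j); the resulting 2x2 Cartan matrix is
[[2, -1], [-3, 2]].
The roots have two lengths (squared-length ratio 3:1); the short ones are alpha_{1}. The associated Dynkin diagram is two nodes joined by a triple edge (G_2), so the type is G_2.

type G_2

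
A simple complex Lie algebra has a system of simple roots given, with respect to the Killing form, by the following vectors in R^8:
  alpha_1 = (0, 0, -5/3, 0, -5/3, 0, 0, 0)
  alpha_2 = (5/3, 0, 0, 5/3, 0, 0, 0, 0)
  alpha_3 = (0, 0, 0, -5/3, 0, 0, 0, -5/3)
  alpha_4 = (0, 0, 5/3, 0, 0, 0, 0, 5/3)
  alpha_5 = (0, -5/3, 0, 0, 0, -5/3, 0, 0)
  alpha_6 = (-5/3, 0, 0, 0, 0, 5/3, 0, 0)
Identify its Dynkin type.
Compute the Cartan integers a_ij = 2(alpha_i, alpha_j)/(alpha_j, alpha_j); the resulting 6x6 Cartan matrix is
[[2, 0, 0, -1, 0, 0], [0, 2, -1, 0, 0, -1], [0, -1, 2, -1, 0, 0], [-1, 0, -1, 2, 0, 0], [0, 0, 0, 0, 2, -1], [0, -1, 0, 0, -1, 2]].
All simple roots have the same length, so the diagram is simply laced. The associated Dynkin diagram is a chain of 6 nodes with single edges (A_6), so the type is A_6 (the algebra sl(7)).

A_6 (sl(7))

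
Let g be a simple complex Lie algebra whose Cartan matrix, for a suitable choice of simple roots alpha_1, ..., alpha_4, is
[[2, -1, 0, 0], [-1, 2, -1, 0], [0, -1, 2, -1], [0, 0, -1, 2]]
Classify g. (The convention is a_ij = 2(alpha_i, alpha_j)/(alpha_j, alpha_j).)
A_4 (sl(5))

The matrix has rank 4 with 2's on the diagonal. Reading the off-diagonal entries as Dynkin edges (a single edge where a_ij = a_ji = -1; a double or triple edge where a_ij * a_ji = 2 or 3), the diagram is a chain of 4 nodes with single edges (A_4). One simple-root ordering that puts it in standard form is (alpha_4, alpha_3, alpha_2, alpha_1). So the algebra is type A_4, i.e. sl(5).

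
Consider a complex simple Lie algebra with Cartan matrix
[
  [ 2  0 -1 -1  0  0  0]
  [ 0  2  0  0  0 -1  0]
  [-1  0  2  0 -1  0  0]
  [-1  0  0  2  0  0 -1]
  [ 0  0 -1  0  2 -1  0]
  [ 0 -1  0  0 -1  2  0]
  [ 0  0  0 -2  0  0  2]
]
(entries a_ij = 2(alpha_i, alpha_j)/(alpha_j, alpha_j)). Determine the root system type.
C7

The matrix has rank 7 with 2's on the diagonal. Reading the off-diagonal entries as Dynkin edges (a single edge where a_ij = a_ji = -1; a double or triple edge where a_ij * a_ji = 2 or 3), the diagram is a chain of 7 nodes with a double edge at one end; the terminal node there is the unique long simple root (C_7). One simple-root ordering that puts it in standard form is (alpha_2, alpha_6, alpha_5, alpha_3, alpha_1, alpha_4, alpha_7). So the algebra is type C_7, i.e. sp(14).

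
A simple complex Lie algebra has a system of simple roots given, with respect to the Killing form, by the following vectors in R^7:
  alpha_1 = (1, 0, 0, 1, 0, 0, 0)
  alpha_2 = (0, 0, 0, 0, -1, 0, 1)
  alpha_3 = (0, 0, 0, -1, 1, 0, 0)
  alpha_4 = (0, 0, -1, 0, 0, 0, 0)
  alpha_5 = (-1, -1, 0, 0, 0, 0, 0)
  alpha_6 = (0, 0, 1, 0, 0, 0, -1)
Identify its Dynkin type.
Compute the Cartan integers a_ij = 2(alpha_i, alpha_j)/(alpha_j, alpha_j); the resulting 6x6 Cartan matrix is
[[2, 0, -1, 0, -1, 0], [0, 2, -1, 0, 0, -1], [-1, -1, 2, 0, 0, 0], [0, 0, 0, 2, 0, -1], [-1, 0, 0, 0, 2, 0], [0, -1, 0, -2, 0, 2]].
The roots have two lengths (squared-length ratio 2:1); the short ones are alpha_{4}. The associated Dynkin diagram is a chain of 6 nodes with a double edge at one end; the terminal node there is the unique short simple root (B_6), so the type is B_6 (the algebra so(13)).

B6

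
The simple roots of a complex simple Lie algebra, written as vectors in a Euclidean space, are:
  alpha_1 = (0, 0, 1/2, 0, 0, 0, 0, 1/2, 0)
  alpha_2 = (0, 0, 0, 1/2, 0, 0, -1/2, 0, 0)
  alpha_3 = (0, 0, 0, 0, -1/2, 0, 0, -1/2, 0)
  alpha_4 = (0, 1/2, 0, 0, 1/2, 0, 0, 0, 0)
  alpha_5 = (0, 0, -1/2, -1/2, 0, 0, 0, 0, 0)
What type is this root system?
Compute the Cartan integers a_ij = 2(alpha_i, alpha_j)/(alpha_j, alpha_j); the resulting 5x5 Cartan matrix is
[[2, 0, -1, 0, -1], [0, 2, 0, 0, -1], [-1, 0, 2, -1, 0], [0, 0, -1, 2, 0], [-1, -1, 0, 0, 2]].
All simple roots have the same length, so the diagram is simply laced. The associated Dynkin diagram is a chain of 5 nodes with single edges (A_5), so the type is A_5 (the algebra sl(6)).

A5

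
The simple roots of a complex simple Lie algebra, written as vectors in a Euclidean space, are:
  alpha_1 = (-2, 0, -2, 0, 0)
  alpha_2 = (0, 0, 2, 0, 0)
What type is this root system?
B2

Compute the Cartan integers a_ij = 2(alpha_i, alpha_j)/(alpha_j, alpha_j); the resulting 2x2 Cartan matrix is
[[2, -2], [-1, 2]].
The roots have two lengths (squared-length ratio 2:1); the short ones are alpha_{2}. The associated Dynkin diagram is a chain of 2 nodes with a double edge at one end; the terminal node there is the unique short simple root (B_2), so the type is B_2 (the algebra so(5)).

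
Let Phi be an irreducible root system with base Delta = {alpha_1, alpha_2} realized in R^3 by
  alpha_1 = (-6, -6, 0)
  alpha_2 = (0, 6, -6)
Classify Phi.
A_2

Compute the Cartan integers a_ij = 2(alpha_i, alpha_j)/(alpha_j, alpha_j); the resulting 2x2 Cartan matrix is
[[2, -1], [-1, 2]].
All simple roots have the same length, so the diagram is simply laced. The associated Dynkin diagram is a chain of 2 nodes with single edges (A_2), so the type is A_2 (the algebra sl(3)).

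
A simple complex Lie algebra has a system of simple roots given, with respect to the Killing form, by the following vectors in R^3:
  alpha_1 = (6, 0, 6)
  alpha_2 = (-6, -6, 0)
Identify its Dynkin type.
Compute the Cartan integers a_ij = 2(alpha_i, alpha_j)/(alpha_j, alpha_j); the resulting 2x2 Cartan matrix is
[[2, -1], [-1, 2]].
All simple roots have the same length, so the diagram is simply laced. The associated Dynkin diagram is a chain of 2 nodes with single edges (A_2), so the type is A_2 (the algebra sl(3)).

A_2 (sl(3))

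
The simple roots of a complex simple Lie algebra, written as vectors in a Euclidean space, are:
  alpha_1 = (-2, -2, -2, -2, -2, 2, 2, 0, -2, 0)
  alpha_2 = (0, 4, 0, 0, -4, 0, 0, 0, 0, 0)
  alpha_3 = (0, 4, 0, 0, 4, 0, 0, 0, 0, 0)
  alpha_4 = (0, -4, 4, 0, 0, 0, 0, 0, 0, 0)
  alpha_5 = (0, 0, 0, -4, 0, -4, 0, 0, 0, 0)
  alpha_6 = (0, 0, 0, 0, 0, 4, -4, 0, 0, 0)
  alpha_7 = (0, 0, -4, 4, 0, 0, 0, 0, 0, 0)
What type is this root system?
E_7

Compute the Cartan integers a_ij = 2(alpha_i, alpha_j)/(alpha_j, alpha_j); the resulting 7x7 Cartan matrix is
[[2, 0, -1, 0, 0, 0, 0], [0, 2, 0, -1, 0, 0, 0], [-1, 0, 2, -1, 0, 0, 0], [0, -1, -1, 2, 0, 0, -1], [0, 0, 0, 0, 2, -1, -1], [0, 0, 0, 0, -1, 2, 0], [0, 0, 0, -1, -1, 0, 2]].
All simple roots have the same length, so the diagram is simply laced. The associated Dynkin diagram is a chain of 6 nodes with one extra node attached to the third node from one end (E_7), so the type is E_7.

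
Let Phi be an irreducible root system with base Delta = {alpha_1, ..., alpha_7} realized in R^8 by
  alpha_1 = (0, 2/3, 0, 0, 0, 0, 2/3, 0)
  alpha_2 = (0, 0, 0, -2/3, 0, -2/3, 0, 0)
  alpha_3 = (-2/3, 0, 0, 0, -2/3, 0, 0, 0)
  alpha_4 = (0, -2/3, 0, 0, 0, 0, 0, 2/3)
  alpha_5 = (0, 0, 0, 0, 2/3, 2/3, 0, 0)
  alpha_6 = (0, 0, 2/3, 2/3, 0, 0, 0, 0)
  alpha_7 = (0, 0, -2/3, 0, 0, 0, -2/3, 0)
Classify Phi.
A_7 (sl(8))

Compute the Cartan integers a_ij = 2(alpha_i, alpha_j)/(alpha_j, alpha_j); the resulting 7x7 Cartan matrix is
[[2, 0, 0, -1, 0, 0, -1], [0, 2, 0, 0, -1, -1, 0], [0, 0, 2, 0, -1, 0, 0], [-1, 0, 0, 2, 0, 0, 0], [0, -1, -1, 0, 2, 0, 0], [0, -1, 0, 0, 0, 2, -1], [-1, 0, 0, 0, 0, -1, 2]].
All simple roots have the same length, so the diagram is simply laced. The associated Dynkin diagram is a chain of 7 nodes with single edges (A_7), so the type is A_7 (the algebra sl(8)).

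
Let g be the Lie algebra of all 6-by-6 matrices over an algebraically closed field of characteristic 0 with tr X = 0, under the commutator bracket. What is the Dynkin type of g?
This is sl(6), which has dimension 6^2 - 1 = 35 and rank 6 - 1 = 5 (a Cartan subalgebra is the diagonal traceless matrices). In the classification of classical Lie algebras, the special linear algebra sl(n+1) has type A_n; here n = 5, so the Dynkin diagram is a chain of 5 nodes with single edges (A_5). Hence the type is A_5.

A5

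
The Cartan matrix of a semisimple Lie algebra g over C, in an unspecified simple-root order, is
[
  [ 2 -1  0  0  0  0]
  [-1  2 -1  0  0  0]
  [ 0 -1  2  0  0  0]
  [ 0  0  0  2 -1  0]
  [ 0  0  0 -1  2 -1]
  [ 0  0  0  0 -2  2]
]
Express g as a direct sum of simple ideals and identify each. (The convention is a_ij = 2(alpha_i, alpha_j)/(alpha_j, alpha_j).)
type A_3 ⊕ type C_3

The diagram associated to this matrix has two connected components: the simple roots {alpha_1, alpha_2, alpha_3} form a chain of 3 nodes with single edges (A_3), and {alpha_4, alpha_5, alpha_6} form a chain of 3 nodes with a double edge at one end; the terminal node there is the unique long simple root (C_3). A semisimple Lie algebra decomposes uniquely as the direct sum of simple ideals, one per connected component of its Dynkin diagram, so g ≅ A_3 ⊕ C_3 (dimension 15 + 21 = 36).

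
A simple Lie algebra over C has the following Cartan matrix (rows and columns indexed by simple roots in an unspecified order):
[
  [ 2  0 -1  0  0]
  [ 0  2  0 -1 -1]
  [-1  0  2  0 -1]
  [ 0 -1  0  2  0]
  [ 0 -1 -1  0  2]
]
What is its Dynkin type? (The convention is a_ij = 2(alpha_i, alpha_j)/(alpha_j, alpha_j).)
The matrix has rank 5 with 2's on the diagonal. Reading the off-diagonal entries as Dynkin edges (a single edge where a_ij = a_ji = -1; a double or triple edge where a_ij * a_ji = 2 or 3), the diagram is a chain of 5 nodes with single edges (A_5). One simple-root ordering that puts it in standard form is (alpha_1, alpha_3, alpha_5, alpha_2, alpha_4). So the algebra is type A_5, i.e. sl(6).

type A_5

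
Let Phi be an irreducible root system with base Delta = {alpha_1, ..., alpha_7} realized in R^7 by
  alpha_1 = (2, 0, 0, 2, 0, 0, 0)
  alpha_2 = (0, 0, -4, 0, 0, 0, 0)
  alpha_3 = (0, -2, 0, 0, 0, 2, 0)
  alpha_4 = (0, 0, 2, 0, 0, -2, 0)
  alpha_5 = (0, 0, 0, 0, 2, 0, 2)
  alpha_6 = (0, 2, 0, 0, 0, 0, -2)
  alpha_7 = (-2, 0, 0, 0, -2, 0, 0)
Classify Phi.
C_7 (sp(14))

Compute the Cartan integers a_ij = 2(alpha_i, alpha_j)/(alpha_j, alpha_j); the resulting 7x7 Cartan matrix is
[[2, 0, 0, 0, 0, 0, -1], [0, 2, 0, -2, 0, 0, 0], [0, 0, 2, -1, 0, -1, 0], [0, -1, -1, 2, 0, 0, 0], [0, 0, 0, 0, 2, -1, -1], [0, 0, -1, 0, -1, 2, 0], [-1, 0, 0, 0, -1, 0, 2]].
The roots have two lengths (squared-length ratio 2:1); the short ones are alpha_{1,3,4,5,6,7}. The associated Dynkin diagram is a chain of 7 nodes with a double edge at one end; the terminal node there is the unique long simple root (C_7), so the type is C_7 (the algebra sp(14)).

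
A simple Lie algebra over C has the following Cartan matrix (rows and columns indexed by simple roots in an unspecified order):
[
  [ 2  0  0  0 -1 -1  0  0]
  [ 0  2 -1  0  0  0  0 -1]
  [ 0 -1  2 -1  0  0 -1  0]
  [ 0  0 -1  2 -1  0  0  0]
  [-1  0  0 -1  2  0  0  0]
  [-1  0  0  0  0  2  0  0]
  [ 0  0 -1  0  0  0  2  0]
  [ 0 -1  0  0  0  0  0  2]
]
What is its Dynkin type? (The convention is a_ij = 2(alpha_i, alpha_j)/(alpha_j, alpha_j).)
The matrix has rank 8 with 2's on the diagonal. Reading the off-diagonal entries as Dynkin edges (a single edge where a_ij = a_ji = -1; a double or triple edge where a_ij * a_ji = 2 or 3), the diagram is a chain of 7 nodes with one extra node attached to the third node from one end (E_8). One simple-root ordering that puts it in standard form is (alpha_8, alpha_7, alpha_2, alpha_3, alpha_4, alpha_5, alpha_1, alpha_6). So the algebra is type E_8.

type E_8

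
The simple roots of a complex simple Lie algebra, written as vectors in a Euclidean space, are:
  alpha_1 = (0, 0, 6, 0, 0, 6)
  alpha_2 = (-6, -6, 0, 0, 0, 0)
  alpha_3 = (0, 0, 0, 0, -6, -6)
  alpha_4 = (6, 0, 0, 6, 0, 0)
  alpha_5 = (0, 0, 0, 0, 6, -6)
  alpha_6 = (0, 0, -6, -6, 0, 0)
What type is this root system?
Compute the Cartan integers a_ij = 2(alpha_i, alpha_j)/(alpha_j, alpha_j); the resulting 6x6 Cartan matrix is
[[2, 0, -1, 0, -1, -1], [0, 2, 0, -1, 0, 0], [-1, 0, 2, 0, 0, 0], [0, -1, 0, 2, 0, -1], [-1, 0, 0, 0, 2, 0], [-1, 0, 0, -1, 0, 2]].
All simple roots have the same length, so the diagram is simply laced. The associated Dynkin diagram is a chain of 4 nodes with a fork of two nodes at one end (D_6), so the type is D_6 (the algebra so(12)).

type D_6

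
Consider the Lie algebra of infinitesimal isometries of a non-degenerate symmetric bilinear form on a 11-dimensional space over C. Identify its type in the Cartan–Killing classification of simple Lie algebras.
This is so(11) with 11 odd, which has dimension 11(11-1)/2 = 55 and rank (11-1)/2 = 5. In the classification of classical Lie algebras, the orthogonal algebra so(2n+1) in an odd number of variables has type B_n; here n = 5, so the Dynkin diagram is a chain of 5 nodes with a double edge at one end; the terminal node there is the unique short simple root (B_5). Hence the type is B_5.

type B_5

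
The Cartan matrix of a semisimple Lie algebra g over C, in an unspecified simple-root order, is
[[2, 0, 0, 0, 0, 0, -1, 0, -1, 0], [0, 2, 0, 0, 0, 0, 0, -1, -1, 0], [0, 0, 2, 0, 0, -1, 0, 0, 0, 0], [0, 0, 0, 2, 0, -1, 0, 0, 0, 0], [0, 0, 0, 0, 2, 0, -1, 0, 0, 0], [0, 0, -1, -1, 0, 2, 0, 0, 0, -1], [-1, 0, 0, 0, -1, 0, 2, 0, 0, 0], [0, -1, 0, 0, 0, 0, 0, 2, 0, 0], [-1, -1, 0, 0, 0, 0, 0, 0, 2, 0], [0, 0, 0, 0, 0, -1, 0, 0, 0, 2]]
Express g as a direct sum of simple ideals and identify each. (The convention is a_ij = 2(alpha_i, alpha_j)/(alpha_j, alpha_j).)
A_6 ⊕ D_4

The diagram associated to this matrix has two connected components: the simple roots {alpha_1, alpha_2, alpha_5, alpha_7, alpha_8, alpha_9} form a chain of 6 nodes with single edges (A_6), and {alpha_3, alpha_4, alpha_6, alpha_10} form a chain of 2 nodes with a fork of two nodes at one end (D_4). A semisimple Lie algebra decomposes uniquely as the direct sum of simple ideals, one per connected component of its Dynkin diagram, so g ≅ A_6 ⊕ D_4 (dimension 48 + 28 = 76).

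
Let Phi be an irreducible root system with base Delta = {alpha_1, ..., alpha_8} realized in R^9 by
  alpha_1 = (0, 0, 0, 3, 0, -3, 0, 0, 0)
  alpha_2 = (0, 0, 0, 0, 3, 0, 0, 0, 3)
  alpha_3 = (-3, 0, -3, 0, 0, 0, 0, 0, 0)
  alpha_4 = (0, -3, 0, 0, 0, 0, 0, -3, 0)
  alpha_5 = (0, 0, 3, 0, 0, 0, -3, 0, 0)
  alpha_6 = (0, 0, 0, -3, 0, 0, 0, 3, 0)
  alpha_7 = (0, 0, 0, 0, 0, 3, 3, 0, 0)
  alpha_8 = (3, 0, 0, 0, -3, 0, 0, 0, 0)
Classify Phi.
Compute the Cartan integers a_ij = 2(alpha_i, alpha_j)/(alpha_j, alpha_j); the resulting 8x8 Cartan matrix is
[[2, 0, 0, 0, 0, -1, -1, 0], [0, 2, 0, 0, 0, 0, 0, -1], [0, 0, 2, 0, -1, 0, 0, -1], [0, 0, 0, 2, 0, -1, 0, 0], [0, 0, -1, 0, 2, 0, -1, 0], [-1, 0, 0, -1, 0, 2, 0, 0], [-1, 0, 0, 0, -1, 0, 2, 0], [0, -1, -1, 0, 0, 0, 0, 2]].
All simple roots have the same length, so the diagram is simply laced. The associated Dynkin diagram is a chain of 8 nodes with single edges (A_8), so the type is A_8 (the algebra sl(9)).

A_8 (sl(9))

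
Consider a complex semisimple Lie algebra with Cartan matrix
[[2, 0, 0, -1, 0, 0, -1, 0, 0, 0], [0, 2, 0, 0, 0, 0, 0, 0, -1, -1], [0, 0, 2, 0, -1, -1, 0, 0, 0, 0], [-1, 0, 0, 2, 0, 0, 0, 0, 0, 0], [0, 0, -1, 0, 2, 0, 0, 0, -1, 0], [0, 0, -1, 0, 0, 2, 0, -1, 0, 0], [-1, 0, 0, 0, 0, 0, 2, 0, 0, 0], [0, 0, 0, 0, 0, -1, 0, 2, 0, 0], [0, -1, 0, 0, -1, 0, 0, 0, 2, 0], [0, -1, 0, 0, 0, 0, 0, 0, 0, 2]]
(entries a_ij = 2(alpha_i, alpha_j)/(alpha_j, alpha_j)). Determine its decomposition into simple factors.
The diagram associated to this matrix has two connected components: the simple roots {alpha_1, alpha_4, alpha_7} form a chain of 3 nodes with single edges (A_3), and {alpha_2, alpha_3, alpha_5, alpha_6, alpha_8, alpha_9, alpha_10} form a chain of 7 nodes with single edges (A_7). A semisimple Lie algebra decomposes uniquely as the direct sum of simple ideals, one per connected component of its Dynkin diagram, so g ≅ A_3 ⊕ A_7 (dimension 15 + 63 = 78).

A_3 + A_7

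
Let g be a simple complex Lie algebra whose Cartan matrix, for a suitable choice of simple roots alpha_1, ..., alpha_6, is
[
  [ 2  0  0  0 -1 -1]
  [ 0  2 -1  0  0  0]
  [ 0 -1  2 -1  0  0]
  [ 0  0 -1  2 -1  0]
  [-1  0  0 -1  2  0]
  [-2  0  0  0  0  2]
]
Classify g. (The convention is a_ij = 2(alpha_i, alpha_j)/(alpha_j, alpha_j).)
type C_6

The matrix has rank 6 with 2's on the diagonal. Reading the off-diagonal entries as Dynkin edges (a single edge where a_ij = a_ji = -1; a double or triple edge where a_ij * a_ji = 2 or 3), the diagram is a chain of 6 nodes with a double edge at one end; the terminal node there is the unique long simple root (C_6). One simple-root ordering that puts it in standard form is (alpha_2, alpha_3, alpha_4, alpha_5, alpha_1, alpha_6). So the algebra is type C_6, i.e. sp(12).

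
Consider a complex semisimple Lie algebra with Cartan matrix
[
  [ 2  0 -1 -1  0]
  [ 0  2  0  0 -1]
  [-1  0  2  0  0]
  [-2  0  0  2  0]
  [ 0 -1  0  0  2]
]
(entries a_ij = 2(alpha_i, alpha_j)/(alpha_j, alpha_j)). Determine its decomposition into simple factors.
The diagram associated to this matrix has two connected components: the simple roots {alpha_2, alpha_5} form a chain of 2 nodes with single edges (A_2), and {alpha_1, alpha_3, alpha_4} form a chain of 3 nodes with a double edge at one end; the terminal node there is the unique long simple root (C_3). A semisimple Lie algebra decomposes uniquely as the direct sum of simple ideals, one per connected component of its Dynkin diagram, so g ≅ A_2 ⊕ C_3 (dimension 8 + 21 = 29).

A2 ⊕ C3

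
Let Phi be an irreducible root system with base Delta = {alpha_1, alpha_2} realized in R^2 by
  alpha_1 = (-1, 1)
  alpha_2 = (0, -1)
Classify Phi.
Compute the Cartan integers a_ij = 2(alpha_i, alpha_j)/(alpha_j, alpha_j); the resulting 2x2 Cartan matrix is
[[2, -2], [-1, 2]].
The roots have two lengths (squared-length ratio 2:1); the short ones are alpha_{2}. The associated Dynkin diagram is a chain of 2 nodes with a double edge at one end; the terminal node there is the unique short simple root (B_2), so the type is B_2 (the algebra so(5)).

B_2 (so(5))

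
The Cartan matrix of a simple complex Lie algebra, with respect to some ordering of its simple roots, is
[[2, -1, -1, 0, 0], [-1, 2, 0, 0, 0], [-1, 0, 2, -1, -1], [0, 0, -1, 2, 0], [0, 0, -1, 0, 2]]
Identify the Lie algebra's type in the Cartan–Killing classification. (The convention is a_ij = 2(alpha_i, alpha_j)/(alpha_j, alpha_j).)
D_5 (so(10))

The matrix has rank 5 with 2's on the diagonal. Reading the off-diagonal entries as Dynkin edges (a single edge where a_ij = a_ji = -1; a double or triple edge where a_ij * a_ji = 2 or 3), the diagram is a chain of 3 nodes with a fork of two nodes at one end (D_5). One simple-root ordering that puts it in standard form is (alpha_2, alpha_1, alpha_3, alpha_5, alpha_4). So the algebra is type D_5, i.e. so(10).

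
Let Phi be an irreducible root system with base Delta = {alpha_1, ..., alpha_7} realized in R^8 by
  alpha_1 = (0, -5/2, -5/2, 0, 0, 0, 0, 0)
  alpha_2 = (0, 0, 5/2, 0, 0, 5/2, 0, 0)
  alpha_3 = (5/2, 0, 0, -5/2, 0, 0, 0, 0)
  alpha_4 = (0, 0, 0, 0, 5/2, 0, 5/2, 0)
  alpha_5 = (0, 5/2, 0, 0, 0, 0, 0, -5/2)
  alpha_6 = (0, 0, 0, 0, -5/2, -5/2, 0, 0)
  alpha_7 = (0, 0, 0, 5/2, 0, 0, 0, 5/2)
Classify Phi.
A7

Compute the Cartan integers a_ij = 2(alpha_i, alpha_j)/(alpha_j, alpha_j); the resulting 7x7 Cartan matrix is
[[2, -1, 0, 0, -1, 0, 0], [-1, 2, 0, 0, 0, -1, 0], [0, 0, 2, 0, 0, 0, -1], [0, 0, 0, 2, 0, -1, 0], [-1, 0, 0, 0, 2, 0, -1], [0, -1, 0, -1, 0, 2, 0], [0, 0, -1, 0, -1, 0, 2]].
All simple roots have the same length, so the diagram is simply laced. The associated Dynkin diagram is a chain of 7 nodes with single edges (A_7), so the type is A_7 (the algebra sl(8)).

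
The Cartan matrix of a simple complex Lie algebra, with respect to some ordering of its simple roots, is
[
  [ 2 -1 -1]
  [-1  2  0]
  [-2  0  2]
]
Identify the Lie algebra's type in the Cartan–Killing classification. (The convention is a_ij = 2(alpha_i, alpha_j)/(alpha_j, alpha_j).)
The matrix has rank 3 with 2's on the diagonal. Reading the off-diagonal entries as Dynkin edges (a single edge where a_ij = a_ji = -1; a double or triple edge where a_ij * a_ji = 2 or 3), the diagram is a chain of 3 nodes with a double edge at one end; the terminal node there is the unique long simple root (C_3). One simple-root ordering that puts it in standard form is (alpha_2, alpha_1, alpha_3). So the algebra is type C_3, i.e. sp(6).

type C_3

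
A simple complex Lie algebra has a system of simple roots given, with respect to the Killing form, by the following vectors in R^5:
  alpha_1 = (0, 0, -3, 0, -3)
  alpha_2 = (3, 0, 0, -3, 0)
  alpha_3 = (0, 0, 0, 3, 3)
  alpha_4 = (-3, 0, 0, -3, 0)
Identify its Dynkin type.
D_4 (so(8))

Compute the Cartan integers a_ij = 2(alpha_i, alpha_j)/(alpha_j, alpha_j); the resulting 4x4 Cartan matrix is
[[2, 0, -1, 0], [0, 2, -1, 0], [-1, -1, 2, -1], [0, 0, -1, 2]].
All simple roots have the same length, so the diagram is simply laced. The associated Dynkin diagram is a chain of 2 nodes with a fork of two nodes at one end (D_4), so the type is D_4 (the algebra so(8)).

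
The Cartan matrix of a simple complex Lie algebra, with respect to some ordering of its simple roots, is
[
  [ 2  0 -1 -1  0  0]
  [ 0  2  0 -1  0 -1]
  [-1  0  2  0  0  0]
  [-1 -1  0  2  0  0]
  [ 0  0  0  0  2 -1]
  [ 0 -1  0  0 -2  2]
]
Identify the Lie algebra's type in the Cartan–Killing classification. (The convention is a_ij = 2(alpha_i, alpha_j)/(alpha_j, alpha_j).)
The matrix has rank 6 with 2's on the diagonal. Reading the off-diagonal entries as Dynkin edges (a single edge where a_ij = a_ji = -1; a double or triple edge where a_ij * a_ji = 2 or 3), the diagram is a chain of 6 nodes with a double edge at one end; the terminal node there is the unique short simple root (B_6). One simple-root ordering that puts it in standard form is (alpha_3, alpha_1, alpha_4, alpha_2, alpha_6, alpha_5). So the algebra is type B_6, i.e. so(13).

B_6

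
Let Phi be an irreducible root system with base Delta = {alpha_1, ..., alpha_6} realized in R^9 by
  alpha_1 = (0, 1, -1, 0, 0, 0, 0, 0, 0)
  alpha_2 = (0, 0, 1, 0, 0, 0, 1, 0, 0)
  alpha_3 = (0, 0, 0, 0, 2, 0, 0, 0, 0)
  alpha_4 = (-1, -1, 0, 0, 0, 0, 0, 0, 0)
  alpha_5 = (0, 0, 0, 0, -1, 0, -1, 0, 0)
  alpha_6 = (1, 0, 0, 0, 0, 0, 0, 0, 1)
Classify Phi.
Compute the Cartan integers a_ij = 2(alpha_i, alpha_j)/(alpha_j, alpha_j); the resulting 6x6 Cartan matrix is
[[2, -1, 0, -1, 0, 0], [-1, 2, 0, 0, -1, 0], [0, 0, 2, 0, -2, 0], [-1, 0, 0, 2, 0, -1], [0, -1, -1, 0, 2, 0], [0, 0, 0, -1, 0, 2]].
The roots have two lengths (squared-length ratio 2:1); the short ones are alpha_{1,2,4,5,6}. The associated Dynkin diagram is a chain of 6 nodes with a double edge at one end; the terminal node there is the unique long simple root (C_6), so the type is C_6 (the algebra sp(12)).

C6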